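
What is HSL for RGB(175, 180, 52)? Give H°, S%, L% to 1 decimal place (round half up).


Normalize: R'=175/255≈0.6863, G'=180/255≈0.7059, B'=52/255≈0.2039
Max=180/255, Min=52/255, Δ=Max-Min=128/255
L = (Max+Min)/2 = (180+52)/510 = 232/510 = 0.45490… → L = 45.5%
L ≤ 0.5 → S = Δ/(Max+Min) = 128/(180+52) = 128/232 = 0.55172… → S = 55.2%
(the 1/255 factors cancel in S and H, so raw channel differences can be used)
Max is G' → H = 60 × ((B-R)/Δ + 2) = 60 × ((52-175)/128 + 2)
  -123/128 + 2 = -0.9609… + 2 = 1.0390…
  H = 60 × 1.0390… = 62.343…° → H = 62.3°
= HSL(62.3°, 55.2%, 45.5%)


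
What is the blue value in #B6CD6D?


Color: #B6CD6D
R = B6 = 182
G = CD = 205
B = 6D = 109
Blue = 109


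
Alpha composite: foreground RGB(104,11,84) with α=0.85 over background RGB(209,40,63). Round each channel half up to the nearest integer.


C = α×F + (1-α)×B, with 1-α = 0.15
R: 0.85×104 + 0.15×209 = 88.40 + 31.35 = 119.75 → 120
G: 0.85×11 + 0.15×40 = 9.35 + 6.00 = 15.35 → 15
B: 0.85×84 + 0.15×63 = 71.40 + 9.45 = 80.85 → 81
= RGB(120, 15, 81)


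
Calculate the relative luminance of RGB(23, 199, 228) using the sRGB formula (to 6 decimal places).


Linearize each channel (sRGB transfer function): c = v/255; c_lin = c/12.92 if c ≤ 0.04045, else ((c+0.055)/1.055)^2.4
  R: 23/255 ≈ 0.090196 > 0.04045 → ((0.090196+0.055)/1.055)^2.4 ≈ 0.008568
  G: 199/255 ≈ 0.780392 > 0.04045 → ((0.780392+0.055)/1.055)^2.4 ≈ 0.571125
  B: 228/255 ≈ 0.894118 > 0.04045 → ((0.894118+0.055)/1.055)^2.4 ≈ 0.775822
R_lin = 0.008568, G_lin = 0.571125, B_lin = 0.775822
L = 0.2126×R + 0.7152×G + 0.0722×B
L = 0.2126×0.008568 + 0.7152×0.571125 + 0.0722×0.775822
L ≈ 0.466304


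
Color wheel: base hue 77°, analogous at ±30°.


Base hue: 77°
Left analog: (77 - 30) mod 360 = 47°
Right analog: (77 + 30) mod 360 = 107°
Analogous hues = 47° and 107°


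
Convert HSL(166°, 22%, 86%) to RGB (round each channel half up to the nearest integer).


H=166°, S=0.22, L=0.86
C = (1-|2L-1|)×S = (1-|0.72|)×0.22 = 0.0616
H' = H/60 = 166/60 ≈ 2.7667; X = C×(1-|H' mod 2 - 1|) ≈ 0.0472
m = L - C/2 = 0.86 - 0.0308 = 0.8292
Sector ⌊H'⌋ = 2 → (R',G',B') = (0.0, 0.0616, ≈0.0472)
RGB = ((R'+m)×255, (G'+m)×255, (B'+m)×255) = (211.446, 227.154, 223.4888)
Round half up → RGB(211, 227, 223)


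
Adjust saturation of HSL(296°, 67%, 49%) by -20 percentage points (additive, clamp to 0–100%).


Original S = 67%
Adjustment = -20 percentage points
New S = 67 + (-20) = 47
Clamp to [0, 100] → 47
= HSL(296°, 47%, 49%)


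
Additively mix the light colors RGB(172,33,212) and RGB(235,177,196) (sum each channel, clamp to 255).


Additive: each channel = min(255, C₁+C₂)
R: 172+235 = 407 → 255
G: 33+177 = 210 → 210
B: 212+196 = 408 → 255
= RGB(255, 210, 255)


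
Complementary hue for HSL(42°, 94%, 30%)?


Complement = opposite side of color wheel = hue + 180°
H' = (42 + 180) mod 360 = 222°
S and L unchanged.
= HSL(222°, 94%, 30%)


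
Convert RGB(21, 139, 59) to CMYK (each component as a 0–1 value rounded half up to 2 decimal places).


R'=21/255≈0.0824, G'=139/255≈0.5451, B'=59/255≈0.2314
K = 1 - max(R',G',B') = 1 - 139/255 = 116/255 = 0.45490… → 0.45
(1-R'-K)/(1-K) simplifies to (max-R)/max with max = 139:
C = (139-21)/139 = 118/139 = 0.84892… → 0.85
M = (139-139)/139 = 0/139 = 0 → 0.00
Y = (139-59)/139 = 80/139 = 0.57553… → 0.58
= CMYK(0.85, 0.00, 0.58, 0.45)


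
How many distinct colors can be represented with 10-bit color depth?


Colors = 2^bits = 2^10
= 1,024 colors


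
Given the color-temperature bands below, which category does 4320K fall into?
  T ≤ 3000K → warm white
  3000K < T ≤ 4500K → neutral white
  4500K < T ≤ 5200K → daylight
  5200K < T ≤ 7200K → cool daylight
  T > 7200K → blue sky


Temperature: 4320K
3000K < 4320K ≤ 4500K → neutral white
Classification: neutral white


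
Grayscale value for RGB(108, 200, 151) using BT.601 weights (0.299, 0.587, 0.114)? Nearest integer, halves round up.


Gray = 0.299×R + 0.587×G + 0.114×B
Gray = 0.299×108 + 0.587×200 + 0.114×151
Gray = 32.292 + 117.400 + 17.214
Gray = 166.906 → round half up → 167
Gray = 167


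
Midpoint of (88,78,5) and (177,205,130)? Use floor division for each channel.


Midpoint: each channel = ⌊(C₁+C₂)/2⌋
R: ⌊(88+177)/2⌋ = 132
G: ⌊(78+205)/2⌋ = 141
B: ⌊(5+130)/2⌋ = 67
= RGB(132, 141, 67)


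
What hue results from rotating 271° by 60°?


New hue = (H + rotation) mod 360
New hue = (271 + 60) mod 360
= 331 mod 360
= 331°


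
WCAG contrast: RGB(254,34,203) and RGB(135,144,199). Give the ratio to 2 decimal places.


Linearize each sRGB channel c=v/255: c/12.92 if c ≤ 0.04045 else ((c+0.055)/1.055)^2.4
L = 0.2126×R_lin + 0.7152×G_lin + 0.0722×B_lin
Color 1 (254,34,203):
  R=254: 254/255≈0.9961 > 0.04045 → ((0.9961+0.055)/1.055)^2.4 ≈ 0.99110
  G=34: 34/255≈0.1333 > 0.04045 → ((0.1333+0.055)/1.055)^2.4 ≈ 0.01600
  B=203: 203/255≈0.7961 > 0.04045 → ((0.7961+0.055)/1.055)^2.4 ≈ 0.59720
  L1 = 0.2126×0.99110 + 0.7152×0.01600 + 0.0722×0.59720 ≈ 0.26527
Color 2 (135,144,199):
  R=135: 135/255≈0.5294 > 0.04045 → ((0.5294+0.055)/1.055)^2.4 ≈ 0.24228
  G=144: 144/255≈0.5647 > 0.04045 → ((0.5647+0.055)/1.055)^2.4 ≈ 0.27889
  B=199: 199/255≈0.7804 > 0.04045 → ((0.7804+0.055)/1.055)^2.4 ≈ 0.57112
  L2 = 0.2126×0.24228 + 0.7152×0.27889 + 0.0722×0.57112 ≈ 0.29221
Lighter = 0.29221, Darker = 0.26527
Ratio = (L_lighter + 0.05) / (L_darker + 0.05)
Ratio = (0.29221 + 0.05) / (0.26527 + 0.05) = 0.34221 / 0.31527 ≈ 1.0855
Ratio ≈ 1.09:1


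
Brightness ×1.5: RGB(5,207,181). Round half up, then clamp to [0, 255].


Multiply each channel by 1.5, round half up, clamp to [0, 255]
R: 5×1.5 = 7.5 → round → 8
G: 207×1.5 = 310.5 → round → 311 → clamp → 255
B: 181×1.5 = 271.5 → round → 272 → clamp → 255
= RGB(8, 255, 255)


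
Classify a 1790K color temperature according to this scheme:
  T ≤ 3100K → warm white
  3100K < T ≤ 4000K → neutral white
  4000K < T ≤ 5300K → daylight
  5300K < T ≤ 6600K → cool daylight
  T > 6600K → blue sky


Temperature: 1790K
1790K ≤ 3100K → warm white
Classification: warm white


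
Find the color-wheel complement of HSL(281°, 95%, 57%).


Complement = opposite side of color wheel = hue + 180°
H' = (281 + 180) mod 360 = 101°
S and L unchanged.
= HSL(101°, 95%, 57%)


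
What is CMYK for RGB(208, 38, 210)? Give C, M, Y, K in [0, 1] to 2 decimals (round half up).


R'=208/255≈0.8157, G'=38/255≈0.1490, B'=210/255≈0.8235
K = 1 - max(R',G',B') = 1 - 210/255 = 45/255 = 0.17647… → 0.18
(1-R'-K)/(1-K) simplifies to (max-R)/max with max = 210:
C = (210-208)/210 = 2/210 = 0.00952… → 0.01
M = (210-38)/210 = 172/210 = 0.81904… → 0.82
Y = (210-210)/210 = 0/210 = 0 → 0.00
= CMYK(0.01, 0.82, 0.00, 0.18)


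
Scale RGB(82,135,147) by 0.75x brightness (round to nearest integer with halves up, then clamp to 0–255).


Multiply each channel by 0.75, round half up, clamp to [0, 255]
R: 82×0.75 = 61.5 → round → 62
G: 135×0.75 = 101.25 → round → 101
B: 147×0.75 = 110.25 → round → 110
= RGB(62, 101, 110)


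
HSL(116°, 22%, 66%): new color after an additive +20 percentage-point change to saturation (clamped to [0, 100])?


Original S = 22%
Adjustment = +20 percentage points
New S = 22 + (20) = 42
Clamp to [0, 100] → 42
= HSL(116°, 42%, 66%)


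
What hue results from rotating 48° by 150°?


New hue = (H + rotation) mod 360
New hue = (48 + 150) mod 360
= 198 mod 360
= 198°


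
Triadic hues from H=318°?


Triadic: equally spaced at 120° intervals
H1 = 318°
H2 = (318 + 120) mod 360 = 78°
H3 = (318 + 240) mod 360 = 198°
Triadic = 318°, 78°, 198°


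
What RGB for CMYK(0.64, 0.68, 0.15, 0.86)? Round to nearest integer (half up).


R = 255 × (1-C) × (1-K) = 255 × 0.36 × 0.14 = 12.852 → 13
G = 255 × (1-M) × (1-K) = 255 × 0.32 × 0.14 = 11.424 → 11
B = 255 × (1-Y) × (1-K) = 255 × 0.85 × 0.14 = 30.345 → 30
= RGB(13, 11, 30)


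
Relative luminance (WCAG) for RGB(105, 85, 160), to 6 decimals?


Linearize each channel (sRGB transfer function): c = v/255; c_lin = c/12.92 if c ≤ 0.04045, else ((c+0.055)/1.055)^2.4
  R: 105/255 ≈ 0.411765 > 0.04045 → ((0.411765+0.055)/1.055)^2.4 ≈ 0.141263
  G: 85/255 ≈ 0.333333 > 0.04045 → ((0.333333+0.055)/1.055)^2.4 ≈ 0.090842
  B: 160/255 ≈ 0.627451 > 0.04045 → ((0.627451+0.055)/1.055)^2.4 ≈ 0.351533
R_lin = 0.141263, G_lin = 0.090842, B_lin = 0.351533
L = 0.2126×R + 0.7152×G + 0.0722×B
L = 0.2126×0.141263 + 0.7152×0.090842 + 0.0722×0.351533
L ≈ 0.120383


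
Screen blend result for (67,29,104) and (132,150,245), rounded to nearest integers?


Screen: C = 255 - (255-A)×(255-B)/255, rounded to nearest integer
R: 255 - (255-67)×(255-132)/255 = 255 - 23124/255 ≈ 255 - 90.682 = 164.318 → 164
G: 255 - (255-29)×(255-150)/255 = 255 - 23730/255 ≈ 255 - 93.059 = 161.941 → 162
B: 255 - (255-104)×(255-245)/255 = 255 - 1510/255 ≈ 255 - 5.922 = 249.078 → 249
= RGB(164, 162, 249)


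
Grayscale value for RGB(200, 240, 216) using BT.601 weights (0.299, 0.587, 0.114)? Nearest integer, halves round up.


Gray = 0.299×R + 0.587×G + 0.114×B
Gray = 0.299×200 + 0.587×240 + 0.114×216
Gray = 59.800 + 140.880 + 24.624
Gray = 225.304 → round half up → 225
Gray = 225


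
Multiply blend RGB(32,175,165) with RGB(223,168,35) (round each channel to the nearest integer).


Multiply: C = A×B/255, rounded to nearest integer
R: 32×223/255 = 7136/255 ≈ 27.984 → 28
G: 175×168/255 = 29400/255 ≈ 115.294 → 115
B: 165×35/255 = 5775/255 ≈ 22.647 → 23
= RGB(28, 115, 23)


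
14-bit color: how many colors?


Colors = 2^bits = 2^14
= 16,384 colors


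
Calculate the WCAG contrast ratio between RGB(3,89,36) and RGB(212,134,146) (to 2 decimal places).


Linearize each sRGB channel c=v/255: c/12.92 if c ≤ 0.04045 else ((c+0.055)/1.055)^2.4
L = 0.2126×R_lin + 0.7152×G_lin + 0.0722×B_lin
Color 1 (3,89,36):
  R=3: 3/255≈0.0118 ≤ 0.04045 → 0.0118/12.92 ≈ 0.00091
  G=89: 89/255≈0.3490 > 0.04045 → ((0.3490+0.055)/1.055)^2.4 ≈ 0.09990
  B=36: 36/255≈0.1412 > 0.04045 → ((0.1412+0.055)/1.055)^2.4 ≈ 0.01764
  L1 = 0.2126×0.00091 + 0.7152×0.09990 + 0.0722×0.01764 ≈ 0.07291
Color 2 (212,134,146):
  R=212: 212/255≈0.8314 > 0.04045 → ((0.8314+0.055)/1.055)^2.4 ≈ 0.65837
  G=134: 134/255≈0.5255 > 0.04045 → ((0.5255+0.055)/1.055)^2.4 ≈ 0.23840
  B=146: 146/255≈0.5725 > 0.04045 → ((0.5725+0.055)/1.055)^2.4 ≈ 0.28744
  L2 = 0.2126×0.65837 + 0.7152×0.23840 + 0.0722×0.28744 ≈ 0.33123
Lighter = 0.33123, Darker = 0.07291
Ratio = (L_lighter + 0.05) / (L_darker + 0.05)
Ratio = (0.33123 + 0.05) / (0.07291 + 0.05) = 0.38123 / 0.12291 ≈ 3.1015
Ratio ≈ 3.10:1


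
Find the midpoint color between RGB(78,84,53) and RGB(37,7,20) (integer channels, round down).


Midpoint: each channel = ⌊(C₁+C₂)/2⌋
R: ⌊(78+37)/2⌋ = 57
G: ⌊(84+7)/2⌋ = 45
B: ⌊(53+20)/2⌋ = 36
= RGB(57, 45, 36)


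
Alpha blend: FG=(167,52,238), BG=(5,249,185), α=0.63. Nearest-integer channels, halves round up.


C = α×F + (1-α)×B, with 1-α = 0.37
R: 0.63×167 + 0.37×5 = 105.21 + 1.85 = 107.06 → 107
G: 0.63×52 + 0.37×249 = 32.76 + 92.13 = 124.89 → 125
B: 0.63×238 + 0.37×185 = 149.94 + 68.45 = 218.39 → 218
= RGB(107, 125, 218)


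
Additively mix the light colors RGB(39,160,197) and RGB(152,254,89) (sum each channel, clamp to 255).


Additive: each channel = min(255, C₁+C₂)
R: 39+152 = 191 → 191
G: 160+254 = 414 → 255
B: 197+89 = 286 → 255
= RGB(191, 255, 255)


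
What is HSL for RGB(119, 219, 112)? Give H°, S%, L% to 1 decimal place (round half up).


Normalize: R'=119/255≈0.4667, G'=219/255≈0.8588, B'=112/255≈0.4392
Max=219/255, Min=112/255, Δ=Max-Min=107/255
L = (Max+Min)/2 = (219+112)/510 = 331/510 = 0.64901… → L = 64.9%
L > 0.5 → S = Δ/(2-Max-Min) = 107/(510-219-112) = 107/179 = 0.59776… → S = 59.8%
(the 1/255 factors cancel in S and H, so raw channel differences can be used)
Max is G' → H = 60 × ((B-R)/Δ + 2) = 60 × ((112-119)/107 + 2)
  -7/107 + 2 = -0.0654… + 2 = 1.9345…
  H = 60 × 1.9345… = 116.074…° → H = 116.1°
= HSL(116.1°, 59.8%, 64.9%)


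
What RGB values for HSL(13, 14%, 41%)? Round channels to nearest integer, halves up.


H=13°, S=0.14, L=0.41
C = (1-|2L-1|)×S = (1-|-0.18|)×0.14 = 0.1148
H' = H/60 = 13/60 ≈ 0.2167; X = C×(1-|H' mod 2 - 1|) ≈ 0.0249
m = L - C/2 = 0.41 - 0.0574 = 0.3526
Sector ⌊H'⌋ = 0 → (R',G',B') = (0.1148, ≈0.0249, 0.0)
RGB = ((R'+m)×255, (G'+m)×255, (B'+m)×255) = (119.187, 96.2557, 89.913)
Round half up → RGB(119, 96, 90)


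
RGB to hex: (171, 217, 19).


R = 171 → AB (hex)
G = 217 → D9 (hex)
B = 19 → 13 (hex)
Hex = #ABD913


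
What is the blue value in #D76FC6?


Color: #D76FC6
R = D7 = 215
G = 6F = 111
B = C6 = 198
Blue = 198


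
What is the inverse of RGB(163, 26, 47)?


Invert: (255-R, 255-G, 255-B)
R: 255-163 = 92
G: 255-26 = 229
B: 255-47 = 208
= RGB(92, 229, 208)


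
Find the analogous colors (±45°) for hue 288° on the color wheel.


Base hue: 288°
Left analog: (288 - 45) mod 360 = 243°
Right analog: (288 + 45) mod 360 = 333°
Analogous hues = 243° and 333°


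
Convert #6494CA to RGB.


64 → 100 (R)
94 → 148 (G)
CA → 202 (B)
= RGB(100, 148, 202)


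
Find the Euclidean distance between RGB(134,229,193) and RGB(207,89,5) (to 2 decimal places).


d = √[(R₁-R₂)² + (G₁-G₂)² + (B₁-B₂)²]
d = √[(134-207)² + (229-89)² + (193-5)²]
d = √[5329 + 19600 + 35344]
d = √60273
d ≈ 245.51


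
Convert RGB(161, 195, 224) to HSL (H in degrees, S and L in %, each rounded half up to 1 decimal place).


Normalize: R'=161/255≈0.6314, G'=195/255≈0.7647, B'=224/255≈0.8784
Max=224/255, Min=161/255, Δ=Max-Min=63/255
L = (Max+Min)/2 = (224+161)/510 = 385/510 = 0.75490… → L = 75.5%
L > 0.5 → S = Δ/(2-Max-Min) = 63/(510-224-161) = 63/125 = 0.504 → S = 50.4%
(the 1/255 factors cancel in S and H, so raw channel differences can be used)
Max is B' → H = 60 × ((R-G)/Δ + 4) = 60 × ((161-195)/63 + 4)
  -34/63 + 4 = -0.5396… + 4 = 3.4603…
  H = 60 × 3.4603… = 207.619…° → H = 207.6°
= HSL(207.6°, 50.4%, 75.5%)


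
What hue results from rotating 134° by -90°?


New hue = (H + rotation) mod 360
New hue = (134 -90) mod 360
= 44 mod 360
= 44°


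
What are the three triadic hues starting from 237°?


Triadic: equally spaced at 120° intervals
H1 = 237°
H2 = (237 + 120) mod 360 = 357°
H3 = (237 + 240) mod 360 = 117°
Triadic = 237°, 357°, 117°


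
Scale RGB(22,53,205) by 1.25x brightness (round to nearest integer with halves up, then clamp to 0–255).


Multiply each channel by 1.25, round half up, clamp to [0, 255]
R: 22×1.25 = 27.5 → round → 28
G: 53×1.25 = 66.25 → round → 66
B: 205×1.25 = 256.25 → round → 256 → clamp → 255
= RGB(28, 66, 255)


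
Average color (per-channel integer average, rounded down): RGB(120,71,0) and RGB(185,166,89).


Midpoint: each channel = ⌊(C₁+C₂)/2⌋
R: ⌊(120+185)/2⌋ = 152
G: ⌊(71+166)/2⌋ = 118
B: ⌊(0+89)/2⌋ = 44
= RGB(152, 118, 44)


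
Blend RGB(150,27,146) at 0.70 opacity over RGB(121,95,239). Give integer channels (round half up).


C = α×F + (1-α)×B, with 1-α = 0.30
R: 0.70×150 + 0.30×121 = 105.00 + 36.30 = 141.30 → 141
G: 0.70×27 + 0.30×95 = 18.90 + 28.50 = 47.40 → 47
B: 0.70×146 + 0.30×239 = 102.20 + 71.70 = 173.90 → 174
= RGB(141, 47, 174)


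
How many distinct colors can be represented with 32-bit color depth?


Colors = 2^bits = 2^32
= 4,294,967,296 colors


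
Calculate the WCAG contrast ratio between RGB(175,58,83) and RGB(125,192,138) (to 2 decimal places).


Linearize each sRGB channel c=v/255: c/12.92 if c ≤ 0.04045 else ((c+0.055)/1.055)^2.4
L = 0.2126×R_lin + 0.7152×G_lin + 0.0722×B_lin
Color 1 (175,58,83):
  R=175: 175/255≈0.6863 > 0.04045 → ((0.6863+0.055)/1.055)^2.4 ≈ 0.42869
  G=58: 58/255≈0.2275 > 0.04045 → ((0.2275+0.055)/1.055)^2.4 ≈ 0.04231
  B=83: 83/255≈0.3255 > 0.04045 → ((0.3255+0.055)/1.055)^2.4 ≈ 0.08650
  L1 = 0.2126×0.42869 + 0.7152×0.04231 + 0.0722×0.08650 ≈ 0.12765
Color 2 (125,192,138):
  R=125: 125/255≈0.4902 > 0.04045 → ((0.4902+0.055)/1.055)^2.4 ≈ 0.20508
  G=192: 192/255≈0.7529 > 0.04045 → ((0.7529+0.055)/1.055)^2.4 ≈ 0.52712
  B=138: 138/255≈0.5412 > 0.04045 → ((0.5412+0.055)/1.055)^2.4 ≈ 0.25415
  L2 = 0.2126×0.20508 + 0.7152×0.52712 + 0.0722×0.25415 ≈ 0.43894
Lighter = 0.43894, Darker = 0.12765
Ratio = (L_lighter + 0.05) / (L_darker + 0.05)
Ratio = (0.43894 + 0.05) / (0.12765 + 0.05) = 0.48894 / 0.17765 ≈ 2.7523
Ratio ≈ 2.75:1


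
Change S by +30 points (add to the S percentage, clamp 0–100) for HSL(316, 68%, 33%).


Original S = 68%
Adjustment = +30 percentage points
New S = 68 + (30) = 98
Clamp to [0, 100] → 98
= HSL(316°, 98%, 33%)


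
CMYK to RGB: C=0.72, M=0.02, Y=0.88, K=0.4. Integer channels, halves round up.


R = 255 × (1-C) × (1-K) = 255 × 0.28 × 0.60 = 42.84 → 43
G = 255 × (1-M) × (1-K) = 255 × 0.98 × 0.60 = 149.94 → 150
B = 255 × (1-Y) × (1-K) = 255 × 0.12 × 0.60 = 18.36 → 18
= RGB(43, 150, 18)


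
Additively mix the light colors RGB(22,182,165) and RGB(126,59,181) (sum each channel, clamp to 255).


Additive: each channel = min(255, C₁+C₂)
R: 22+126 = 148 → 148
G: 182+59 = 241 → 241
B: 165+181 = 346 → 255
= RGB(148, 241, 255)


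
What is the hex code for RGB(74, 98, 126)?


R = 74 → 4A (hex)
G = 98 → 62 (hex)
B = 126 → 7E (hex)
Hex = #4A627E


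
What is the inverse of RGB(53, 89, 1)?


Invert: (255-R, 255-G, 255-B)
R: 255-53 = 202
G: 255-89 = 166
B: 255-1 = 254
= RGB(202, 166, 254)


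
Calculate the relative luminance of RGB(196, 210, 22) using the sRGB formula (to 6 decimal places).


Linearize each channel (sRGB transfer function): c = v/255; c_lin = c/12.92 if c ≤ 0.04045, else ((c+0.055)/1.055)^2.4
  R: 196/255 ≈ 0.768627 > 0.04045 → ((0.768627+0.055)/1.055)^2.4 ≈ 0.552011
  G: 210/255 ≈ 0.823529 > 0.04045 → ((0.823529+0.055)/1.055)^2.4 ≈ 0.644480
  B: 22/255 ≈ 0.086275 > 0.04045 → ((0.086275+0.055)/1.055)^2.4 ≈ 0.008023
R_lin = 0.552011, G_lin = 0.644480, B_lin = 0.008023
L = 0.2126×R + 0.7152×G + 0.0722×B
L = 0.2126×0.552011 + 0.7152×0.644480 + 0.0722×0.008023
L ≈ 0.578869


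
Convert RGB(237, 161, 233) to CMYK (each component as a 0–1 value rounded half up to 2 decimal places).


R'=237/255≈0.9294, G'=161/255≈0.6314, B'=233/255≈0.9137
K = 1 - max(R',G',B') = 1 - 237/255 = 18/255 = 0.07058… → 0.07
(1-R'-K)/(1-K) simplifies to (max-R)/max with max = 237:
C = (237-237)/237 = 0/237 = 0 → 0.00
M = (237-161)/237 = 76/237 = 0.32067… → 0.32
Y = (237-233)/237 = 4/237 = 0.01687… → 0.02
= CMYK(0.00, 0.32, 0.02, 0.07)


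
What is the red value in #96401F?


Color: #96401F
R = 96 = 150
G = 40 = 64
B = 1F = 31
Red = 150


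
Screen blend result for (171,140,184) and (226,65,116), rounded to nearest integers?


Screen: C = 255 - (255-A)×(255-B)/255, rounded to nearest integer
R: 255 - (255-171)×(255-226)/255 = 255 - 2436/255 ≈ 255 - 9.553 = 245.447 → 245
G: 255 - (255-140)×(255-65)/255 = 255 - 21850/255 ≈ 255 - 85.686 = 169.314 → 169
B: 255 - (255-184)×(255-116)/255 = 255 - 9869/255 ≈ 255 - 38.702 = 216.298 → 216
= RGB(245, 169, 216)


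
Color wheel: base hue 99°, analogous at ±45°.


Base hue: 99°
Left analog: (99 - 45) mod 360 = 54°
Right analog: (99 + 45) mod 360 = 144°
Analogous hues = 54° and 144°


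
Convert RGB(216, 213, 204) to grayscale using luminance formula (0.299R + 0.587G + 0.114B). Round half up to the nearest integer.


Gray = 0.299×R + 0.587×G + 0.114×B
Gray = 0.299×216 + 0.587×213 + 0.114×204
Gray = 64.584 + 125.031 + 23.256
Gray = 212.871 → round half up → 213
Gray = 213


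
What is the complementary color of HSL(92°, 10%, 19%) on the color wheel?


Complement = opposite side of color wheel = hue + 180°
H' = (92 + 180) mod 360 = 272°
S and L unchanged.
= HSL(272°, 10%, 19%)


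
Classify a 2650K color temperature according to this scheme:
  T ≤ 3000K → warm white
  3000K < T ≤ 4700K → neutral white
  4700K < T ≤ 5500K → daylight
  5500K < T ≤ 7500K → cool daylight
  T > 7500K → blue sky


Temperature: 2650K
2650K ≤ 3000K → warm white
Classification: warm white


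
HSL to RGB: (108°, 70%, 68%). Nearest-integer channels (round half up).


H=108°, S=0.70, L=0.68
C = (1-|2L-1|)×S = (1-|0.36|)×0.70 = 0.448
H' = H/60 = 108/60 ≈ 1.8000; X = C×(1-|H' mod 2 - 1|) = 0.0896
m = L - C/2 = 0.68 - 0.224 = 0.456
Sector ⌊H'⌋ = 1 → (R',G',B') = (0.0896, 0.448, 0.0)
RGB = ((R'+m)×255, (G'+m)×255, (B'+m)×255) = (139.128, 230.52, 116.28)
Round half up → RGB(139, 231, 116)


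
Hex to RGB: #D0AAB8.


D0 → 208 (R)
AA → 170 (G)
B8 → 184 (B)
= RGB(208, 170, 184)


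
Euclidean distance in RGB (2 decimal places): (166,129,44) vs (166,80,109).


d = √[(R₁-R₂)² + (G₁-G₂)² + (B₁-B₂)²]
d = √[(166-166)² + (129-80)² + (44-109)²]
d = √[0 + 2401 + 4225]
d = √6626
d ≈ 81.40


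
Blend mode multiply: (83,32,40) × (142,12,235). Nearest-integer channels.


Multiply: C = A×B/255, rounded to nearest integer
R: 83×142/255 = 11786/255 ≈ 46.220 → 46
G: 32×12/255 = 384/255 ≈ 1.506 → 2
B: 40×235/255 = 9400/255 ≈ 36.863 → 37
= RGB(46, 2, 37)


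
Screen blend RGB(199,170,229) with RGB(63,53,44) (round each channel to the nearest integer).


Screen: C = 255 - (255-A)×(255-B)/255, rounded to nearest integer
R: 255 - (255-199)×(255-63)/255 = 255 - 10752/255 ≈ 255 - 42.165 = 212.835 → 213
G: 255 - (255-170)×(255-53)/255 = 255 - 17170/255 ≈ 255 - 67.333 = 187.667 → 188
B: 255 - (255-229)×(255-44)/255 = 255 - 5486/255 ≈ 255 - 21.514 = 233.486 → 233
= RGB(213, 188, 233)


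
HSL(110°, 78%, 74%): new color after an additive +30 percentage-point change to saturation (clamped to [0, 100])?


Original S = 78%
Adjustment = +30 percentage points
New S = 78 + (30) = 108
Clamp to [0, 100] → 100
= HSL(110°, 100%, 74%)


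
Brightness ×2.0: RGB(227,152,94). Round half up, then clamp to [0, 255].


Multiply each channel by 2.0, round half up, clamp to [0, 255]
R: 227×2.0 = 454 → clamp → 255
G: 152×2.0 = 304 → clamp → 255
B: 94×2.0 = 188
= RGB(255, 255, 188)


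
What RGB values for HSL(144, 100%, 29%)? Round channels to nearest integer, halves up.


H=144°, S=1.00, L=0.29
C = (1-|2L-1|)×S = (1-|-0.42|)×1.00 = 0.58
H' = H/60 = 144/60 ≈ 2.4000; X = C×(1-|H' mod 2 - 1|) = 0.232
m = L - C/2 = 0.29 - 0.29 = 0
Sector ⌊H'⌋ = 2 → (R',G',B') = (0.0, 0.58, 0.232)
RGB = ((R'+m)×255, (G'+m)×255, (B'+m)×255) = (0.0, 147.9, 59.16)
Round half up → RGB(0, 148, 59)


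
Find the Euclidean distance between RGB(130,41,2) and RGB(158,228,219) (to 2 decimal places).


d = √[(R₁-R₂)² + (G₁-G₂)² + (B₁-B₂)²]
d = √[(130-158)² + (41-228)² + (2-219)²]
d = √[784 + 34969 + 47089]
d = √82842
d ≈ 287.82


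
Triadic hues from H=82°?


Triadic: equally spaced at 120° intervals
H1 = 82°
H2 = (82 + 120) mod 360 = 202°
H3 = (82 + 240) mod 360 = 322°
Triadic = 82°, 202°, 322°


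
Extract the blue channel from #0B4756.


Color: #0B4756
R = 0B = 11
G = 47 = 71
B = 56 = 86
Blue = 86


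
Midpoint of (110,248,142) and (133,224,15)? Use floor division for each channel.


Midpoint: each channel = ⌊(C₁+C₂)/2⌋
R: ⌊(110+133)/2⌋ = 121
G: ⌊(248+224)/2⌋ = 236
B: ⌊(142+15)/2⌋ = 78
= RGB(121, 236, 78)


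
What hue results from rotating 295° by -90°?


New hue = (H + rotation) mod 360
New hue = (295 -90) mod 360
= 205 mod 360
= 205°


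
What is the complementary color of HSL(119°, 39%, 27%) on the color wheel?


Complement = opposite side of color wheel = hue + 180°
H' = (119 + 180) mod 360 = 299°
S and L unchanged.
= HSL(299°, 39%, 27%)


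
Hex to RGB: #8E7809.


8E → 142 (R)
78 → 120 (G)
09 → 9 (B)
= RGB(142, 120, 9)


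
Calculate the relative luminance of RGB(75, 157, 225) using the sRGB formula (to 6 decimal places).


Linearize each channel (sRGB transfer function): c = v/255; c_lin = c/12.92 if c ≤ 0.04045, else ((c+0.055)/1.055)^2.4
  R: 75/255 ≈ 0.294118 > 0.04045 → ((0.294118+0.055)/1.055)^2.4 ≈ 0.070360
  G: 157/255 ≈ 0.615686 > 0.04045 → ((0.615686+0.055)/1.055)^2.4 ≈ 0.337164
  B: 225/255 ≈ 0.882353 > 0.04045 → ((0.882353+0.055)/1.055)^2.4 ≈ 0.752942
R_lin = 0.070360, G_lin = 0.337164, B_lin = 0.752942
L = 0.2126×R + 0.7152×G + 0.0722×B
L = 0.2126×0.070360 + 0.7152×0.337164 + 0.0722×0.752942
L ≈ 0.310460


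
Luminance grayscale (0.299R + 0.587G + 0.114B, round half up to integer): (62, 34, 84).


Gray = 0.299×R + 0.587×G + 0.114×B
Gray = 0.299×62 + 0.587×34 + 0.114×84
Gray = 18.538 + 19.958 + 9.576
Gray = 48.072 → round half up → 48
Gray = 48


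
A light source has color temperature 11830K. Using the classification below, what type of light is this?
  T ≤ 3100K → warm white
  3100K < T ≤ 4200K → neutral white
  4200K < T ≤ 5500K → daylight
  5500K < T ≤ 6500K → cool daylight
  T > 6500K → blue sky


Temperature: 11830K
11830K > 6500K → blue sky
Classification: blue sky


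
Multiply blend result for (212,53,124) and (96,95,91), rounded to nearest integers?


Multiply: C = A×B/255, rounded to nearest integer
R: 212×96/255 = 20352/255 ≈ 79.812 → 80
G: 53×95/255 = 5035/255 ≈ 19.745 → 20
B: 124×91/255 = 11284/255 ≈ 44.251 → 44
= RGB(80, 20, 44)


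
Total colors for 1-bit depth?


Colors = 2^bits = 2^1
= 2 colors


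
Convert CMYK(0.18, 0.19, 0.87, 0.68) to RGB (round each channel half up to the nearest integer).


R = 255 × (1-C) × (1-K) = 255 × 0.82 × 0.32 = 66.912 → 67
G = 255 × (1-M) × (1-K) = 255 × 0.81 × 0.32 = 66.096 → 66
B = 255 × (1-Y) × (1-K) = 255 × 0.13 × 0.32 = 10.608 → 11
= RGB(67, 66, 11)


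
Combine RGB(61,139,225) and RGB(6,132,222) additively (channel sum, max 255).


Additive: each channel = min(255, C₁+C₂)
R: 61+6 = 67 → 67
G: 139+132 = 271 → 255
B: 225+222 = 447 → 255
= RGB(67, 255, 255)


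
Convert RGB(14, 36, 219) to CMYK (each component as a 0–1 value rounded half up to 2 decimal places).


R'=14/255≈0.0549, G'=36/255≈0.1412, B'=219/255≈0.8588
K = 1 - max(R',G',B') = 1 - 219/255 = 36/255 = 0.14117… → 0.14
(1-R'-K)/(1-K) simplifies to (max-R)/max with max = 219:
C = (219-14)/219 = 205/219 = 0.93607… → 0.94
M = (219-36)/219 = 183/219 = 0.83561… → 0.84
Y = (219-219)/219 = 0/219 = 0 → 0.00
= CMYK(0.94, 0.84, 0.00, 0.14)


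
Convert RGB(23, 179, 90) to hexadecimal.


R = 23 → 17 (hex)
G = 179 → B3 (hex)
B = 90 → 5A (hex)
Hex = #17B35A


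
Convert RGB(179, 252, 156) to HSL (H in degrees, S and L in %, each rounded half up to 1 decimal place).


Normalize: R'=179/255≈0.7020, G'=252/255≈0.9882, B'=156/255≈0.6118
Max=252/255, Min=156/255, Δ=Max-Min=96/255
L = (Max+Min)/2 = (252+156)/510 = 408/510 = 0.8 → L = 80.0%
L > 0.5 → S = Δ/(2-Max-Min) = 96/(510-252-156) = 96/102 = 0.94117… → S = 94.1%
(the 1/255 factors cancel in S and H, so raw channel differences can be used)
Max is G' → H = 60 × ((B-R)/Δ + 2) = 60 × ((156-179)/96 + 2)
  -23/96 + 2 = -0.2395… + 2 = 1.7604…
  H = 60 × 1.7604… = 105.625° → H = 105.6°
= HSL(105.6°, 94.1%, 80.0%)


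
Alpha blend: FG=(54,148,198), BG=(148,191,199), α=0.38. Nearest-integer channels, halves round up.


C = α×F + (1-α)×B, with 1-α = 0.62
R: 0.38×54 + 0.62×148 = 20.52 + 91.76 = 112.28 → 112
G: 0.38×148 + 0.62×191 = 56.24 + 118.42 = 174.66 → 175
B: 0.38×198 + 0.62×199 = 75.24 + 123.38 = 198.62 → 199
= RGB(112, 175, 199)


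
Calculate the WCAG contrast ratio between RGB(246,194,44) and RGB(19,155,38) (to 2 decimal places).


Linearize each sRGB channel c=v/255: c/12.92 if c ≤ 0.04045 else ((c+0.055)/1.055)^2.4
L = 0.2126×R_lin + 0.7152×G_lin + 0.0722×B_lin
Color 1 (246,194,44):
  R=246: 246/255≈0.9647 > 0.04045 → ((0.9647+0.055)/1.055)^2.4 ≈ 0.92158
  G=194: 194/255≈0.7608 > 0.04045 → ((0.7608+0.055)/1.055)^2.4 ≈ 0.53948
  B=44: 44/255≈0.1725 > 0.04045 → ((0.1725+0.055)/1.055)^2.4 ≈ 0.02519
  L1 = 0.2126×0.92158 + 0.7152×0.53948 + 0.0722×0.02519 ≈ 0.58358
Color 2 (19,155,38):
  R=19: 19/255≈0.0745 > 0.04045 → ((0.0745+0.055)/1.055)^2.4 ≈ 0.00651
  G=155: 155/255≈0.6078 > 0.04045 → ((0.6078+0.055)/1.055)^2.4 ≈ 0.32778
  B=38: 38/255≈0.1490 > 0.04045 → ((0.1490+0.055)/1.055)^2.4 ≈ 0.01938
  L2 = 0.2126×0.00651 + 0.7152×0.32778 + 0.0722×0.01938 ≈ 0.23721
Lighter = 0.58358, Darker = 0.23721
Ratio = (L_lighter + 0.05) / (L_darker + 0.05)
Ratio = (0.58358 + 0.05) / (0.23721 + 0.05) = 0.63358 / 0.28721 ≈ 2.2060
Ratio ≈ 2.21:1


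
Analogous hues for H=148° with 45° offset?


Base hue: 148°
Left analog: (148 - 45) mod 360 = 103°
Right analog: (148 + 45) mod 360 = 193°
Analogous hues = 103° and 193°


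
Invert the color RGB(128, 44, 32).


Invert: (255-R, 255-G, 255-B)
R: 255-128 = 127
G: 255-44 = 211
B: 255-32 = 223
= RGB(127, 211, 223)


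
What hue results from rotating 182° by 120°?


New hue = (H + rotation) mod 360
New hue = (182 + 120) mod 360
= 302 mod 360
= 302°


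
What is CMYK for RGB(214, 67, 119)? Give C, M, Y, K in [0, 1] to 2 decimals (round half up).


R'=214/255≈0.8392, G'=67/255≈0.2627, B'=119/255≈0.4667
K = 1 - max(R',G',B') = 1 - 214/255 = 41/255 = 0.16078… → 0.16
(1-R'-K)/(1-K) simplifies to (max-R)/max with max = 214:
C = (214-214)/214 = 0/214 = 0 → 0.00
M = (214-67)/214 = 147/214 = 0.68691… → 0.69
Y = (214-119)/214 = 95/214 = 0.44392… → 0.44
= CMYK(0.00, 0.69, 0.44, 0.16)


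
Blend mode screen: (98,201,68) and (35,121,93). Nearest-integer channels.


Screen: C = 255 - (255-A)×(255-B)/255, rounded to nearest integer
R: 255 - (255-98)×(255-35)/255 = 255 - 34540/255 ≈ 255 - 135.451 = 119.549 → 120
G: 255 - (255-201)×(255-121)/255 = 255 - 7236/255 ≈ 255 - 28.376 = 226.624 → 227
B: 255 - (255-68)×(255-93)/255 = 255 - 30294/255 ≈ 255 - 118.800 = 136.200 → 136
= RGB(120, 227, 136)


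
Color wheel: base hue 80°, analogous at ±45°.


Base hue: 80°
Left analog: (80 - 45) mod 360 = 35°
Right analog: (80 + 45) mod 360 = 125°
Analogous hues = 35° and 125°


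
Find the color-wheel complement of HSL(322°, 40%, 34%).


Complement = opposite side of color wheel = hue + 180°
H' = (322 + 180) mod 360 = 142°
S and L unchanged.
= HSL(142°, 40%, 34%)


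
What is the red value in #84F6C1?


Color: #84F6C1
R = 84 = 132
G = F6 = 246
B = C1 = 193
Red = 132


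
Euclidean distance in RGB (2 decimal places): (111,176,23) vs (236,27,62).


d = √[(R₁-R₂)² + (G₁-G₂)² + (B₁-B₂)²]
d = √[(111-236)² + (176-27)² + (23-62)²]
d = √[15625 + 22201 + 1521]
d = √39347
d ≈ 198.36


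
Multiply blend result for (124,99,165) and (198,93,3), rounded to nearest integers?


Multiply: C = A×B/255, rounded to nearest integer
R: 124×198/255 = 24552/255 ≈ 96.282 → 96
G: 99×93/255 = 9207/255 ≈ 36.106 → 36
B: 165×3/255 = 495/255 ≈ 1.941 → 2
= RGB(96, 36, 2)


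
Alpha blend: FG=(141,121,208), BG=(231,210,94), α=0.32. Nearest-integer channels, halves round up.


C = α×F + (1-α)×B, with 1-α = 0.68
R: 0.32×141 + 0.68×231 = 45.12 + 157.08 = 202.20 → 202
G: 0.32×121 + 0.68×210 = 38.72 + 142.80 = 181.52 → 182
B: 0.32×208 + 0.68×94 = 66.56 + 63.92 = 130.48 → 130
= RGB(202, 182, 130)


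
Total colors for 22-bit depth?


Colors = 2^bits = 2^22
= 4,194,304 colors


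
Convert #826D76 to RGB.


82 → 130 (R)
6D → 109 (G)
76 → 118 (B)
= RGB(130, 109, 118)


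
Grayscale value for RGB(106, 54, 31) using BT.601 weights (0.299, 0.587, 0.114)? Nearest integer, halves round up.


Gray = 0.299×R + 0.587×G + 0.114×B
Gray = 0.299×106 + 0.587×54 + 0.114×31
Gray = 31.694 + 31.698 + 3.534
Gray = 66.926 → round half up → 67
Gray = 67


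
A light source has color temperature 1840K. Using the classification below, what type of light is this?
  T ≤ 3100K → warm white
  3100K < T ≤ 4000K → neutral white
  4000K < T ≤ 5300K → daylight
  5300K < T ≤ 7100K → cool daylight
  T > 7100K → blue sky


Temperature: 1840K
1840K ≤ 3100K → warm white
Classification: warm white


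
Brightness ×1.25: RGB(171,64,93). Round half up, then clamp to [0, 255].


Multiply each channel by 1.25, round half up, clamp to [0, 255]
R: 171×1.25 = 213.75 → round → 214
G: 64×1.25 = 80
B: 93×1.25 = 116.25 → round → 116
= RGB(214, 80, 116)


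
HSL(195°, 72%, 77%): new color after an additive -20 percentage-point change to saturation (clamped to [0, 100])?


Original S = 72%
Adjustment = -20 percentage points
New S = 72 + (-20) = 52
Clamp to [0, 100] → 52
= HSL(195°, 52%, 77%)


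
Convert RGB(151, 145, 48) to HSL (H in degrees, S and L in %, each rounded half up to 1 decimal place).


Normalize: R'=151/255≈0.5922, G'=145/255≈0.5686, B'=48/255≈0.1882
Max=151/255, Min=48/255, Δ=Max-Min=103/255
L = (Max+Min)/2 = (151+48)/510 = 199/510 = 0.39019… → L = 39.0%
L ≤ 0.5 → S = Δ/(Max+Min) = 103/(151+48) = 103/199 = 0.51758… → S = 51.8%
(the 1/255 factors cancel in S and H, so raw channel differences can be used)
Max is R' → H = 60 × (((G-B)/Δ) mod 6) = 60 × (((145-48)/103) mod 6)
  97/103 = 0.9417…
  H = 60 × 0.9417… = 56.504…° → H = 56.5°
= HSL(56.5°, 51.8%, 39.0%)


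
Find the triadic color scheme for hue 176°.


Triadic: equally spaced at 120° intervals
H1 = 176°
H2 = (176 + 120) mod 360 = 296°
H3 = (176 + 240) mod 360 = 56°
Triadic = 176°, 296°, 56°


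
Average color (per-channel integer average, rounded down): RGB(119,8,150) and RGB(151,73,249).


Midpoint: each channel = ⌊(C₁+C₂)/2⌋
R: ⌊(119+151)/2⌋ = 135
G: ⌊(8+73)/2⌋ = 40
B: ⌊(150+249)/2⌋ = 199
= RGB(135, 40, 199)


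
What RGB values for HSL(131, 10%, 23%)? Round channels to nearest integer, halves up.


H=131°, S=0.10, L=0.23
C = (1-|2L-1|)×S = (1-|-0.54|)×0.10 = 0.046
H' = H/60 = 131/60 ≈ 2.1833; X = C×(1-|H' mod 2 - 1|) ≈ 0.0084
m = L - C/2 = 0.23 - 0.023 = 0.207
Sector ⌊H'⌋ = 2 → (R',G',B') = (0.0, 0.046, ≈0.0084)
RGB = ((R'+m)×255, (G'+m)×255, (B'+m)×255) = (52.785, 64.515, 54.9355)
Round half up → RGB(53, 65, 55)


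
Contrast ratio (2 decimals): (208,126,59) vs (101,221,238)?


Linearize each sRGB channel c=v/255: c/12.92 if c ≤ 0.04045 else ((c+0.055)/1.055)^2.4
L = 0.2126×R_lin + 0.7152×G_lin + 0.0722×B_lin
Color 1 (208,126,59):
  R=208: 208/255≈0.8157 > 0.04045 → ((0.8157+0.055)/1.055)^2.4 ≈ 0.63076
  G=126: 126/255≈0.4941 > 0.04045 → ((0.4941+0.055)/1.055)^2.4 ≈ 0.20864
  B=59: 59/255≈0.2314 > 0.04045 → ((0.2314+0.055)/1.055)^2.4 ≈ 0.04374
  L1 = 0.2126×0.63076 + 0.7152×0.20864 + 0.0722×0.04374 ≈ 0.28647
Color 2 (101,221,238):
  R=101: 101/255≈0.3961 > 0.04045 → ((0.3961+0.055)/1.055)^2.4 ≈ 0.13014
  G=221: 221/255≈0.8667 > 0.04045 → ((0.8667+0.055)/1.055)^2.4 ≈ 0.72306
  B=238: 238/255≈0.9333 > 0.04045 → ((0.9333+0.055)/1.055)^2.4 ≈ 0.85499
  L2 = 0.2126×0.13014 + 0.7152×0.72306 + 0.0722×0.85499 ≈ 0.60653
Lighter = 0.60653, Darker = 0.28647
Ratio = (L_lighter + 0.05) / (L_darker + 0.05)
Ratio = (0.60653 + 0.05) / (0.28647 + 0.05) = 0.65653 / 0.33647 ≈ 1.9512
Ratio ≈ 1.95:1


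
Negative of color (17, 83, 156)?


Invert: (255-R, 255-G, 255-B)
R: 255-17 = 238
G: 255-83 = 172
B: 255-156 = 99
= RGB(238, 172, 99)


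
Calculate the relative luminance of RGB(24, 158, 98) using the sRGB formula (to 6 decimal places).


Linearize each channel (sRGB transfer function): c = v/255; c_lin = c/12.92 if c ≤ 0.04045, else ((c+0.055)/1.055)^2.4
  R: 24/255 ≈ 0.094118 > 0.04045 → ((0.094118+0.055)/1.055)^2.4 ≈ 0.009134
  G: 158/255 ≈ 0.619608 > 0.04045 → ((0.619608+0.055)/1.055)^2.4 ≈ 0.341914
  B: 98/255 ≈ 0.384314 > 0.04045 → ((0.384314+0.055)/1.055)^2.4 ≈ 0.122139
R_lin = 0.009134, G_lin = 0.341914, B_lin = 0.122139
L = 0.2126×R + 0.7152×G + 0.0722×B
L = 0.2126×0.009134 + 0.7152×0.341914 + 0.0722×0.122139
L ≈ 0.255298


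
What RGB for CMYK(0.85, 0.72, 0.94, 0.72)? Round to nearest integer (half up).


R = 255 × (1-C) × (1-K) = 255 × 0.15 × 0.28 = 10.71 → 11
G = 255 × (1-M) × (1-K) = 255 × 0.28 × 0.28 = 19.992 → 20
B = 255 × (1-Y) × (1-K) = 255 × 0.06 × 0.28 = 4.284 → 4
= RGB(11, 20, 4)


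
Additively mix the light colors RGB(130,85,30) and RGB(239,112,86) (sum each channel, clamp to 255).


Additive: each channel = min(255, C₁+C₂)
R: 130+239 = 369 → 255
G: 85+112 = 197 → 197
B: 30+86 = 116 → 116
= RGB(255, 197, 116)


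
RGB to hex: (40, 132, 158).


R = 40 → 28 (hex)
G = 132 → 84 (hex)
B = 158 → 9E (hex)
Hex = #28849E


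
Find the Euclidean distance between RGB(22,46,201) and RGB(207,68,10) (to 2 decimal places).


d = √[(R₁-R₂)² + (G₁-G₂)² + (B₁-B₂)²]
d = √[(22-207)² + (46-68)² + (201-10)²]
d = √[34225 + 484 + 36481]
d = √71190
d ≈ 266.81


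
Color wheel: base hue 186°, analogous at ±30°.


Base hue: 186°
Left analog: (186 - 30) mod 360 = 156°
Right analog: (186 + 30) mod 360 = 216°
Analogous hues = 156° and 216°


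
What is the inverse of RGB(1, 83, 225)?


Invert: (255-R, 255-G, 255-B)
R: 255-1 = 254
G: 255-83 = 172
B: 255-225 = 30
= RGB(254, 172, 30)


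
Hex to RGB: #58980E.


58 → 88 (R)
98 → 152 (G)
0E → 14 (B)
= RGB(88, 152, 14)


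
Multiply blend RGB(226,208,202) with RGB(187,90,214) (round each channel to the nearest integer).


Multiply: C = A×B/255, rounded to nearest integer
R: 226×187/255 = 42262/255 ≈ 165.733 → 166
G: 208×90/255 = 18720/255 ≈ 73.412 → 73
B: 202×214/255 = 43228/255 ≈ 169.522 → 170
= RGB(166, 73, 170)


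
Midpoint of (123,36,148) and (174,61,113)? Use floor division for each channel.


Midpoint: each channel = ⌊(C₁+C₂)/2⌋
R: ⌊(123+174)/2⌋ = 148
G: ⌊(36+61)/2⌋ = 48
B: ⌊(148+113)/2⌋ = 130
= RGB(148, 48, 130)


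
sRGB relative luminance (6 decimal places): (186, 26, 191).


Linearize each channel (sRGB transfer function): c = v/255; c_lin = c/12.92 if c ≤ 0.04045, else ((c+0.055)/1.055)^2.4
  R: 186/255 ≈ 0.729412 > 0.04045 → ((0.729412+0.055)/1.055)^2.4 ≈ 0.491021
  G: 26/255 ≈ 0.101961 > 0.04045 → ((0.101961+0.055)/1.055)^2.4 ≈ 0.010330
  B: 191/255 ≈ 0.749020 > 0.04045 → ((0.749020+0.055)/1.055)^2.4 ≈ 0.520996
R_lin = 0.491021, G_lin = 0.010330, B_lin = 0.520996
L = 0.2126×R + 0.7152×G + 0.0722×B
L = 0.2126×0.491021 + 0.7152×0.010330 + 0.0722×0.520996
L ≈ 0.149395


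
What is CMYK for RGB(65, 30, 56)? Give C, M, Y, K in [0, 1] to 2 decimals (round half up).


R'=65/255≈0.2549, G'=30/255≈0.1176, B'=56/255≈0.2196
K = 1 - max(R',G',B') = 1 - 65/255 = 190/255 = 0.74509… → 0.75
(1-R'-K)/(1-K) simplifies to (max-R)/max with max = 65:
C = (65-65)/65 = 0/65 = 0 → 0.00
M = (65-30)/65 = 35/65 = 0.53846… → 0.54
Y = (65-56)/65 = 9/65 = 0.13846… → 0.14
= CMYK(0.00, 0.54, 0.14, 0.75)


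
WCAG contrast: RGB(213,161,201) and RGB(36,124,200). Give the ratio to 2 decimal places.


Linearize each sRGB channel c=v/255: c/12.92 if c ≤ 0.04045 else ((c+0.055)/1.055)^2.4
L = 0.2126×R_lin + 0.7152×G_lin + 0.0722×B_lin
Color 1 (213,161,201):
  R=213: 213/255≈0.8353 > 0.04045 → ((0.8353+0.055)/1.055)^2.4 ≈ 0.66539
  G=161: 161/255≈0.6314 > 0.04045 → ((0.6314+0.055)/1.055)^2.4 ≈ 0.35640
  B=201: 201/255≈0.7882 > 0.04045 → ((0.7882+0.055)/1.055)^2.4 ≈ 0.58408
  L1 = 0.2126×0.66539 + 0.7152×0.35640 + 0.0722×0.58408 ≈ 0.43853
Color 2 (36,124,200):
  R=36: 36/255≈0.1412 > 0.04045 → ((0.1412+0.055)/1.055)^2.4 ≈ 0.01764
  G=124: 124/255≈0.4863 > 0.04045 → ((0.4863+0.055)/1.055)^2.4 ≈ 0.20156
  B=200: 200/255≈0.7843 > 0.04045 → ((0.7843+0.055)/1.055)^2.4 ≈ 0.57758
  L2 = 0.2126×0.01764 + 0.7152×0.20156 + 0.0722×0.57758 ≈ 0.18961
Lighter = 0.43853, Darker = 0.18961
Ratio = (L_lighter + 0.05) / (L_darker + 0.05)
Ratio = (0.43853 + 0.05) / (0.18961 + 0.05) = 0.48853 / 0.23961 ≈ 2.0389
Ratio ≈ 2.04:1
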